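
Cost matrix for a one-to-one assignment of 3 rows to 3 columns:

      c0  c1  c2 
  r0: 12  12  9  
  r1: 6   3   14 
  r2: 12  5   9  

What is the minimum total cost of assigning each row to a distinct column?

optimal assignment: row0→col2 (cost 9), row1→col0 (cost 6), row2→col1 (cost 5)
total = 9 + 6 + 5 = 20

Minimum assignment cost: 20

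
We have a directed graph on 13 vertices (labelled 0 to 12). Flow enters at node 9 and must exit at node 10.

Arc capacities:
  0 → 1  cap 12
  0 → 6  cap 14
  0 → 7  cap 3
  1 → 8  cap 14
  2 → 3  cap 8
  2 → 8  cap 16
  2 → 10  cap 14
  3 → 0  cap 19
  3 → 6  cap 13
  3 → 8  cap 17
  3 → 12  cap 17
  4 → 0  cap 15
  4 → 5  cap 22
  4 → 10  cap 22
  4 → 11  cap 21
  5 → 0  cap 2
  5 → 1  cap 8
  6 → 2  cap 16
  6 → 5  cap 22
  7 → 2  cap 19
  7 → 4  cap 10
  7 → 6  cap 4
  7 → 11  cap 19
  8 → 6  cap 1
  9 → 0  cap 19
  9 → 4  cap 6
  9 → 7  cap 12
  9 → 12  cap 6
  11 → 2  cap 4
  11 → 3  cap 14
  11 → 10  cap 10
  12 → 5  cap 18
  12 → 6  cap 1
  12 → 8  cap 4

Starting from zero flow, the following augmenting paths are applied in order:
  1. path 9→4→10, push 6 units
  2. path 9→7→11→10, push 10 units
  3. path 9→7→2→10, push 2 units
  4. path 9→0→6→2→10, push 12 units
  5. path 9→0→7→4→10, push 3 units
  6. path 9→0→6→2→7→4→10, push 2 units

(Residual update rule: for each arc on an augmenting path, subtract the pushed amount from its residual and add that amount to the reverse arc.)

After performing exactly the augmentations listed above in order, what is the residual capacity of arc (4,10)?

Residual capacity of (4,10): 11

after path 1 (9→4→10, push 6): res(4,10)=16
after path 2 (9→7→11→10, push 10): res(4,10)=16
after path 3 (9→7→2→10, push 2): res(4,10)=16
after path 4 (9→0→6→2→10, push 12): res(4,10)=16
after path 5 (9→0→7→4→10, push 3): res(4,10)=13
after path 6 (9→0→6→2→7→4→10, push 2): res(4,10)=11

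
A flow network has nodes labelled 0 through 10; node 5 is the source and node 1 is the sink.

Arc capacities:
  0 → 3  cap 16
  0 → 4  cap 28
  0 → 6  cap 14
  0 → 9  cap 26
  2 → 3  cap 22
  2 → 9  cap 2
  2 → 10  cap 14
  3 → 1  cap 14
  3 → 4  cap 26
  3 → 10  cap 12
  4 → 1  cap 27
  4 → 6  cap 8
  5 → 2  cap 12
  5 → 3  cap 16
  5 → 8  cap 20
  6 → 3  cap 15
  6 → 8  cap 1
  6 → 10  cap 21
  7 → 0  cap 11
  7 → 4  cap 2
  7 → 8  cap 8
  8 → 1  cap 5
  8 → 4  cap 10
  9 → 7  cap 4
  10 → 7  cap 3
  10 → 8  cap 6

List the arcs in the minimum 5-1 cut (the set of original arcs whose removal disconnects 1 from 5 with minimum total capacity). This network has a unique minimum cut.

augment #1: 5→3→1 push 14
augment #2: 5→8→1 push 5
augment #3: 5→3→4→1 push 2
augment #4: 5→8→4→1 push 10
augment #5: 5→2→3→4→1 push 12
max flow = 43; residual-reachable set from 5 gives S-side
cut edges (S→T): {(5,2), (5,3), (8,1), (8,4)} total cap 43

Min-cut arcs: {(5,2), (5,3), (8,1), (8,4)} (total capacity 43)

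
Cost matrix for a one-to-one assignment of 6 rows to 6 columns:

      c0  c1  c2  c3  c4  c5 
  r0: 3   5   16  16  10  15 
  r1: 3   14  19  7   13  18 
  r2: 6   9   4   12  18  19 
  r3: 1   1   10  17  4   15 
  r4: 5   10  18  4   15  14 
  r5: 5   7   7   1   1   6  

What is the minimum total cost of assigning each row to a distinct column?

Minimum assignment cost: 26

optimal assignment: row0→col1 (cost 5), row1→col0 (cost 3), row2→col2 (cost 4), row3→col4 (cost 4), row4→col3 (cost 4), row5→col5 (cost 6)
total = 5 + 3 + 4 + 4 + 4 + 6 = 26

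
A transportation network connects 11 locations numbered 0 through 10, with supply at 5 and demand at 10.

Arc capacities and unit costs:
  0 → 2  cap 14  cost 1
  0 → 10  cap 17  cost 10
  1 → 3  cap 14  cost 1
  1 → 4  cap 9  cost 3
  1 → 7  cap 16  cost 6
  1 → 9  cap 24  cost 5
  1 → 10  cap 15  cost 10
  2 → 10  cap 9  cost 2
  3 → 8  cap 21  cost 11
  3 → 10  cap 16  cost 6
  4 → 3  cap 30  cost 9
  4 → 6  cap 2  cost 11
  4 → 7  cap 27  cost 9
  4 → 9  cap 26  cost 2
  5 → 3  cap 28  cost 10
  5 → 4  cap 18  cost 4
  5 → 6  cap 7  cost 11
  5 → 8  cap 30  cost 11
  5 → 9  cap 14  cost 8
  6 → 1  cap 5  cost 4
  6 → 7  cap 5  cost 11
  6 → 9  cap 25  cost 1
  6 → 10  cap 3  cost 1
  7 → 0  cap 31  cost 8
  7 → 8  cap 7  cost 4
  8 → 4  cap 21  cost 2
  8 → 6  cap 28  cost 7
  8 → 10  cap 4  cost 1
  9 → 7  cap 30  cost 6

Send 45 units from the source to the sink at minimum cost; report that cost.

Minimum cost for 45 units: 916

shortest-cost path #1: 5→6→10 push 3 @ unit cost 12 (adds 36)
shortest-cost path #2: 5→8→10 push 4 @ unit cost 12 (adds 48)
shortest-cost path #3: 5→3→10 push 16 @ unit cost 16 (adds 256)
shortest-cost path #4: 5→4→9→7→0→2→10 push 9 @ unit cost 23 (adds 207)
shortest-cost path #5: 5→6→1→10 push 4 @ unit cost 25 (adds 100)
shortest-cost path #6: 5→4→6→1→10 push 1 @ unit cost 29 (adds 29)
shortest-cost path #7: 5→4→9→7→0→10 push 8 @ unit cost 30 (adds 240)
total cost = 916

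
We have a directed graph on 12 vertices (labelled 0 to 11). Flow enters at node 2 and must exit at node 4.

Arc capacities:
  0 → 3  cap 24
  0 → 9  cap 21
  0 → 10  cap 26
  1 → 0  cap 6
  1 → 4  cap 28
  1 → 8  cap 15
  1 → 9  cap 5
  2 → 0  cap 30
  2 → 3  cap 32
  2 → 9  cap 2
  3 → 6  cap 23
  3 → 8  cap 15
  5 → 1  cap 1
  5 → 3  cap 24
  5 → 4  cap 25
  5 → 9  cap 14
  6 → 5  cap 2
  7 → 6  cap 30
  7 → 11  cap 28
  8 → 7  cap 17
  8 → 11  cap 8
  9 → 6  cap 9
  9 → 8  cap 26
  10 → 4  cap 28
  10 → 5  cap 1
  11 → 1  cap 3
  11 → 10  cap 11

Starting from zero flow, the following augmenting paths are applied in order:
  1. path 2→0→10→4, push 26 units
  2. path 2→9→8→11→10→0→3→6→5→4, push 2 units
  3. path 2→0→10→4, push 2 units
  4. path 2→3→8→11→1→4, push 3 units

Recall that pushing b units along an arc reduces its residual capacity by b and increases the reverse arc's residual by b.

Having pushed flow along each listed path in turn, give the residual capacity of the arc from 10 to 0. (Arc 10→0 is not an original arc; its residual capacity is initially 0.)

Residual capacity of (10,0): 26

after path 1 (2→0→10→4, push 26): res(10,0)=26
after path 2 (2→9→8→11→10→0→3→6→5→4, push 2): res(10,0)=24
after path 3 (2→0→10→4, push 2): res(10,0)=26
after path 4 (2→3→8→11→1→4, push 3): res(10,0)=26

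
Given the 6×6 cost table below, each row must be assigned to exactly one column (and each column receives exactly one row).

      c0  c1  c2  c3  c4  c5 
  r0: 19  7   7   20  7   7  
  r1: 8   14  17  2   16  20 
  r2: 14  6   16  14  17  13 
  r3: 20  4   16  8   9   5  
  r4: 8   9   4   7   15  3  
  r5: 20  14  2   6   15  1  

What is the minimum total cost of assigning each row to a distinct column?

Minimum assignment cost: 30

optimal assignment: row0→col4 (cost 7), row1→col3 (cost 2), row2→col1 (cost 6), row3→col5 (cost 5), row4→col0 (cost 8), row5→col2 (cost 2)
total = 7 + 2 + 6 + 5 + 8 + 2 = 30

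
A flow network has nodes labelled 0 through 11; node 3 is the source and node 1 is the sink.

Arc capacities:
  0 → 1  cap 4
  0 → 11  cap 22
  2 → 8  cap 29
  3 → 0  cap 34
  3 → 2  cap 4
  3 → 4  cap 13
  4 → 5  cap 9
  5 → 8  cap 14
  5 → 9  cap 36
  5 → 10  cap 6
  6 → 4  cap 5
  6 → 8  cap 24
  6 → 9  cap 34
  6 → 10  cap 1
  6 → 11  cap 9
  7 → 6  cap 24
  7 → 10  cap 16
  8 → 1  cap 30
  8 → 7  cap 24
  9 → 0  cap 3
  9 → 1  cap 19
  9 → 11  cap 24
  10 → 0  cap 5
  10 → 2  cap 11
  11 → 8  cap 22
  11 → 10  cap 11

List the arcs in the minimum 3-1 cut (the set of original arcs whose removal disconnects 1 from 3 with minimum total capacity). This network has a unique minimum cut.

Min-cut arcs: {(0,1), (0,11), (3,2), (4,5)} (total capacity 39)

augment #1: 3→0→1 push 4
augment #2: 3→2→8→1 push 4
augment #3: 3→0→11→8→1 push 22
augment #4: 3→4→5→8→1 push 4
augment #5: 3→4→5→9→1 push 5
max flow = 39; residual-reachable set from 3 gives S-side
cut edges (S→T): {(0,1), (0,11), (3,2), (4,5)} total cap 39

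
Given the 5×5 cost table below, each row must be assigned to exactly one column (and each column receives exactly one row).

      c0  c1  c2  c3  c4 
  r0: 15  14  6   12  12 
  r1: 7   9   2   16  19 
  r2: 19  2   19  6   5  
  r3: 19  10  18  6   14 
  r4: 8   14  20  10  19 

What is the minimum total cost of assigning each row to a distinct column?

optimal assignment: row0→col4 (cost 12), row1→col2 (cost 2), row2→col1 (cost 2), row3→col3 (cost 6), row4→col0 (cost 8)
total = 12 + 2 + 2 + 6 + 8 = 30

Minimum assignment cost: 30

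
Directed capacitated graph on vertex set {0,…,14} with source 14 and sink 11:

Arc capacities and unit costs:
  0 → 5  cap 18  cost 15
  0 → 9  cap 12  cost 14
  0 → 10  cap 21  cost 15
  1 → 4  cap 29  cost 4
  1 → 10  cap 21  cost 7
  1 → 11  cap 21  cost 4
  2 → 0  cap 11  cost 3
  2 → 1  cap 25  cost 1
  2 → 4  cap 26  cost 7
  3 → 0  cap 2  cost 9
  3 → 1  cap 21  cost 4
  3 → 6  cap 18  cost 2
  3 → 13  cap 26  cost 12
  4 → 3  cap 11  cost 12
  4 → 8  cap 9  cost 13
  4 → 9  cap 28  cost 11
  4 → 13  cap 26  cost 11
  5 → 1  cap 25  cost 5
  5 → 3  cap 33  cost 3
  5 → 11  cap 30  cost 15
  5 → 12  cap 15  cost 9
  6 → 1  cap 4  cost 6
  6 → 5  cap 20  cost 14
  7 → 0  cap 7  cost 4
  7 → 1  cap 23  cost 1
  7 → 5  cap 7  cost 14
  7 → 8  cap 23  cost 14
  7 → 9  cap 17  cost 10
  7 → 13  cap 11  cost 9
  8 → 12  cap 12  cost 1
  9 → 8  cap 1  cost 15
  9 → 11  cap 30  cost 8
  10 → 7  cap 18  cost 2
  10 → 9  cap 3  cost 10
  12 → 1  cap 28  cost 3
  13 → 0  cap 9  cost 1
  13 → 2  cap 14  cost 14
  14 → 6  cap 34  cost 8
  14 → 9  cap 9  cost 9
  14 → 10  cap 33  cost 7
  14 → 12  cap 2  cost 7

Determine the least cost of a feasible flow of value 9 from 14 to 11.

shortest-cost path #1: 14→12→1→11 push 2 @ unit cost 14 (adds 28)
shortest-cost path #2: 14→10→7→1→11 push 7 @ unit cost 14 (adds 98)
total cost = 126

Minimum cost for 9 units: 126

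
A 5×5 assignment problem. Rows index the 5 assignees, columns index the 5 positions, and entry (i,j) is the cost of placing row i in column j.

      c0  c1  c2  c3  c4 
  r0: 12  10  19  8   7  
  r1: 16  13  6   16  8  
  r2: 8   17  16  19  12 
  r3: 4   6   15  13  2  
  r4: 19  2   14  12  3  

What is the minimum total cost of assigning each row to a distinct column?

Minimum assignment cost: 26

optimal assignment: row0→col3 (cost 8), row1→col2 (cost 6), row2→col0 (cost 8), row3→col4 (cost 2), row4→col1 (cost 2)
total = 8 + 6 + 8 + 2 + 2 = 26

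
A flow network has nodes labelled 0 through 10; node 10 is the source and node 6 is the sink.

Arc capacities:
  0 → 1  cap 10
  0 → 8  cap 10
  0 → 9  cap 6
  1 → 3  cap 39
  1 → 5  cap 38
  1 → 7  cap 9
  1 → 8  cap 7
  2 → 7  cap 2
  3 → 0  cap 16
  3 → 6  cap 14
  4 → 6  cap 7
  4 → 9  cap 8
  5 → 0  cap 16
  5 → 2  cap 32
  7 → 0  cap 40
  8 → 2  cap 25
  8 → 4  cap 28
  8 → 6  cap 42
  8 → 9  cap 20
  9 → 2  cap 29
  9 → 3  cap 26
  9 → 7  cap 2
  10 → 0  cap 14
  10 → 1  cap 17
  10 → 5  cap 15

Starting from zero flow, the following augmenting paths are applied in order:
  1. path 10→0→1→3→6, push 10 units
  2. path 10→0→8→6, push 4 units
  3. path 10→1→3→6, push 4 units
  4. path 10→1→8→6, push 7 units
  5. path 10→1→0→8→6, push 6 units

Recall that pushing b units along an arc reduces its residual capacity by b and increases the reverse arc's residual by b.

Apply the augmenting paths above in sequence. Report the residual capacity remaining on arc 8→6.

Residual capacity of (8,6): 25

after path 1 (10→0→1→3→6, push 10): res(8,6)=42
after path 2 (10→0→8→6, push 4): res(8,6)=38
after path 3 (10→1→3→6, push 4): res(8,6)=38
after path 4 (10→1→8→6, push 7): res(8,6)=31
after path 5 (10→1→0→8→6, push 6): res(8,6)=25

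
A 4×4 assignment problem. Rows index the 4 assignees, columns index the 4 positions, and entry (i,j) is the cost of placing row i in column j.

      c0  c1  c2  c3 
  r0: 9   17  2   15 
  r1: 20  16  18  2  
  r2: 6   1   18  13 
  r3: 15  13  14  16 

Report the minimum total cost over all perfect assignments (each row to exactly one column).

Minimum assignment cost: 20

optimal assignment: row0→col2 (cost 2), row1→col3 (cost 2), row2→col1 (cost 1), row3→col0 (cost 15)
total = 2 + 2 + 1 + 15 = 20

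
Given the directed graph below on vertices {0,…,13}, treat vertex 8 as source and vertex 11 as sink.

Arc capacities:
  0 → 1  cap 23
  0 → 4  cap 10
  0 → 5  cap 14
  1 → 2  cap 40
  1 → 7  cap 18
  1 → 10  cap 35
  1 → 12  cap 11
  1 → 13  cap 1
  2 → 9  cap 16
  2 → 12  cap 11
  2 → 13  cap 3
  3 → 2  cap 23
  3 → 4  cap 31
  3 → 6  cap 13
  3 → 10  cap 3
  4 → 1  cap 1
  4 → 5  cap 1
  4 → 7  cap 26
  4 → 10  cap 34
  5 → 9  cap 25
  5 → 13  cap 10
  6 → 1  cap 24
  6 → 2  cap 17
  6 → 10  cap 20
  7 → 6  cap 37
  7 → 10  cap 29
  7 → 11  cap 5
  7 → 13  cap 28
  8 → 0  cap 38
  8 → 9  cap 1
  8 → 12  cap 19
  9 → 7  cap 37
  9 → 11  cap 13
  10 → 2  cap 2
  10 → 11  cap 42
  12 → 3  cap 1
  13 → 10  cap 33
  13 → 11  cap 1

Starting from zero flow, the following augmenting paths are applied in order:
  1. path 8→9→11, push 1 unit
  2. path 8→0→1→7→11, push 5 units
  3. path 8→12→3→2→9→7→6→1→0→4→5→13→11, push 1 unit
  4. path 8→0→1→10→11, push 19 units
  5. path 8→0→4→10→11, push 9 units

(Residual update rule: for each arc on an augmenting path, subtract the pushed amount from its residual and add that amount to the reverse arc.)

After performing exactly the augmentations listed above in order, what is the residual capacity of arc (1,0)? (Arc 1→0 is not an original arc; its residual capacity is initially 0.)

after path 1 (8→9→11, push 1): res(1,0)=0
after path 2 (8→0→1→7→11, push 5): res(1,0)=5
after path 3 (8→12→3→2→9→7→6→1→0→4→5→13→11, push 1): res(1,0)=4
after path 4 (8→0→1→10→11, push 19): res(1,0)=23
after path 5 (8→0→4→10→11, push 9): res(1,0)=23

Residual capacity of (1,0): 23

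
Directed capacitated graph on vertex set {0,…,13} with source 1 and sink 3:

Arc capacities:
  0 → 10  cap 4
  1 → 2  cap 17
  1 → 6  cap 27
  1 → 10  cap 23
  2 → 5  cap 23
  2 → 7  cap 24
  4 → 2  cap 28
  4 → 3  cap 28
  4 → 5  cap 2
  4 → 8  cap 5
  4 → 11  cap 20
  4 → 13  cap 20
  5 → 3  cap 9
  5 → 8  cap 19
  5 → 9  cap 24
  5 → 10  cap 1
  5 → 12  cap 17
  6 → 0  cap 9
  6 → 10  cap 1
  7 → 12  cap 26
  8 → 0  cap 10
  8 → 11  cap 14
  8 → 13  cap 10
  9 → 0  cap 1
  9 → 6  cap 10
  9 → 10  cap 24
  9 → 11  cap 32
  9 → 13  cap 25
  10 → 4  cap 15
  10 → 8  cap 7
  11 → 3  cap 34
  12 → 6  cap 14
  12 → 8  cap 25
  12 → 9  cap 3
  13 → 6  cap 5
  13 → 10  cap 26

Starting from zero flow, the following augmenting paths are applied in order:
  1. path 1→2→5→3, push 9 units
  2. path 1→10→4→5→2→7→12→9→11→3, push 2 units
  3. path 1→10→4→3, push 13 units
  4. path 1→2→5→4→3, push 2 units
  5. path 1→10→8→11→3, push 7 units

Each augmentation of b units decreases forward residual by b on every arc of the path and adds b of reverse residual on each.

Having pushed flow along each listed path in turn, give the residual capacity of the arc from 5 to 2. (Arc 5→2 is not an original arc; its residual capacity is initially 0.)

after path 1 (1→2→5→3, push 9): res(5,2)=9
after path 2 (1→10→4→5→2→7→12→9→11→3, push 2): res(5,2)=7
after path 3 (1→10→4→3, push 13): res(5,2)=7
after path 4 (1→2→5→4→3, push 2): res(5,2)=9
after path 5 (1→10→8→11→3, push 7): res(5,2)=9

Residual capacity of (5,2): 9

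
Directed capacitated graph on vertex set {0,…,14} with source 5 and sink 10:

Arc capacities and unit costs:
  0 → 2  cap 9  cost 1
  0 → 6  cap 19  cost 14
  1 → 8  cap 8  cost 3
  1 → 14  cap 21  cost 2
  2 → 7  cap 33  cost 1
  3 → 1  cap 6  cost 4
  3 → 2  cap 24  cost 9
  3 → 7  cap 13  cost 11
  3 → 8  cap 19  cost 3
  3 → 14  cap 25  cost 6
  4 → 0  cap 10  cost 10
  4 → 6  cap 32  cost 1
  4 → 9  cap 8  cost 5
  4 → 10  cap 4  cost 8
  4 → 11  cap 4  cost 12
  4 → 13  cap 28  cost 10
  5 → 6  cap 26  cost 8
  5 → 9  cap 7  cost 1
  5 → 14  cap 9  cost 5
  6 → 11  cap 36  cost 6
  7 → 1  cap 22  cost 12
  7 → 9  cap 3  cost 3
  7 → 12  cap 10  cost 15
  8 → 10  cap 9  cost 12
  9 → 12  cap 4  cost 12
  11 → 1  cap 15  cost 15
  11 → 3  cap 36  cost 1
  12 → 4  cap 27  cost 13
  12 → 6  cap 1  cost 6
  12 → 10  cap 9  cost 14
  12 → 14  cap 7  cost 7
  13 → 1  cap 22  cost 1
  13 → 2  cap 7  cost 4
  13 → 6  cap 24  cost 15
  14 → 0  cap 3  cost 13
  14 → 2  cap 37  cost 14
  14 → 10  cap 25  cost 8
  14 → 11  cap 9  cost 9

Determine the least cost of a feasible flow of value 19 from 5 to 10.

shortest-cost path #1: 5→14→10 push 9 @ unit cost 13 (adds 117)
shortest-cost path #2: 5→9→12→10 push 4 @ unit cost 27 (adds 108)
shortest-cost path #3: 5→6→11→3→14→10 push 6 @ unit cost 29 (adds 174)
total cost = 399

Minimum cost for 19 units: 399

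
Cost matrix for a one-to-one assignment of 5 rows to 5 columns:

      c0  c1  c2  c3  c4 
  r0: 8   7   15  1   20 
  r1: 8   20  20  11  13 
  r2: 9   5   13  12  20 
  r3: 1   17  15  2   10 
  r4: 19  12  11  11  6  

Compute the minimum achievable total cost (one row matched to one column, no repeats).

optimal assignment: row0→col3 (cost 1), row1→col4 (cost 13), row2→col1 (cost 5), row3→col0 (cost 1), row4→col2 (cost 11)
total = 1 + 13 + 5 + 1 + 11 = 31

Minimum assignment cost: 31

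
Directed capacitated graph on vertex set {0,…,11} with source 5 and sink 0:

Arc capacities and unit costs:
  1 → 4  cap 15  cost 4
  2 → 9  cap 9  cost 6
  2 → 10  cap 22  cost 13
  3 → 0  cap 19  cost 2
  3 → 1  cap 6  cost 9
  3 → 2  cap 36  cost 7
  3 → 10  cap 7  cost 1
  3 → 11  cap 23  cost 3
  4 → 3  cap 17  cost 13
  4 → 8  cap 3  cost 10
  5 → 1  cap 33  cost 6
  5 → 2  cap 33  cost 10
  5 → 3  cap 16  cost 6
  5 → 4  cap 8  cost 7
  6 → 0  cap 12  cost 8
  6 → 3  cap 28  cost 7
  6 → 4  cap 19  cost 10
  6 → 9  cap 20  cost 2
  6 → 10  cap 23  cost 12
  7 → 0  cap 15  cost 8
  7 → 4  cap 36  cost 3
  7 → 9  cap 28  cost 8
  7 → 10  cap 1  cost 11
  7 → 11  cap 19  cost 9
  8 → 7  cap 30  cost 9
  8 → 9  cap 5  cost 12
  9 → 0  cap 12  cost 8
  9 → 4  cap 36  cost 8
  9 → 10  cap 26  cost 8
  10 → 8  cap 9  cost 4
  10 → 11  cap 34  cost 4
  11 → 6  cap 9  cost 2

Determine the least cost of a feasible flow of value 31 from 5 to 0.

shortest-cost path #1: 5→3→0 push 16 @ unit cost 8 (adds 128)
shortest-cost path #2: 5→4→3→0 push 3 @ unit cost 22 (adds 66)
shortest-cost path #3: 5→2→9→0 push 9 @ unit cost 24 (adds 216)
shortest-cost path #4: 5→4→3→11→6→0 push 3 @ unit cost 33 (adds 99)
total cost = 509

Minimum cost for 31 units: 509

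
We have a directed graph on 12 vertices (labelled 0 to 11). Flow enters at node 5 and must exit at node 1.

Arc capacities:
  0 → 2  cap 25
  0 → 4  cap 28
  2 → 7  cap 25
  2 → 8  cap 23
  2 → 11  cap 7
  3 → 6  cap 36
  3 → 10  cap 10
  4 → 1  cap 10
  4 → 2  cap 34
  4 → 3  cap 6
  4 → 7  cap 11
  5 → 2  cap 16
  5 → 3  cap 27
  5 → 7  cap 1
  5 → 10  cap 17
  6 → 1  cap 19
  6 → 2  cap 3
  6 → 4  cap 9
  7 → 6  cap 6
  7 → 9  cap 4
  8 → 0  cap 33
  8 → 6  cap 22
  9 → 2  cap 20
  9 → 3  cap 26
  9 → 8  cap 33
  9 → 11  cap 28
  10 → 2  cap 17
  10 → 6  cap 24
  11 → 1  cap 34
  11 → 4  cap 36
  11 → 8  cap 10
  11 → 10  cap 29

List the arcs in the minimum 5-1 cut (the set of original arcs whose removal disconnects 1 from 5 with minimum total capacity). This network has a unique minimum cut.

augment #1: 5→2→11→1 push 7
augment #2: 5→3→6→1 push 19
augment #3: 5→3→6→4→1 push 8
augment #4: 5→7→6→4→1 push 1
augment #5: 5→2→7→9→11→1 push 4
augment #6: 5→2→8→0→4→1 push 1
max flow = 40; residual-reachable set from 5 gives S-side
cut edges (S→T): {(2,11), (4,1), (6,1), (7,9)} total cap 40

Min-cut arcs: {(2,11), (4,1), (6,1), (7,9)} (total capacity 40)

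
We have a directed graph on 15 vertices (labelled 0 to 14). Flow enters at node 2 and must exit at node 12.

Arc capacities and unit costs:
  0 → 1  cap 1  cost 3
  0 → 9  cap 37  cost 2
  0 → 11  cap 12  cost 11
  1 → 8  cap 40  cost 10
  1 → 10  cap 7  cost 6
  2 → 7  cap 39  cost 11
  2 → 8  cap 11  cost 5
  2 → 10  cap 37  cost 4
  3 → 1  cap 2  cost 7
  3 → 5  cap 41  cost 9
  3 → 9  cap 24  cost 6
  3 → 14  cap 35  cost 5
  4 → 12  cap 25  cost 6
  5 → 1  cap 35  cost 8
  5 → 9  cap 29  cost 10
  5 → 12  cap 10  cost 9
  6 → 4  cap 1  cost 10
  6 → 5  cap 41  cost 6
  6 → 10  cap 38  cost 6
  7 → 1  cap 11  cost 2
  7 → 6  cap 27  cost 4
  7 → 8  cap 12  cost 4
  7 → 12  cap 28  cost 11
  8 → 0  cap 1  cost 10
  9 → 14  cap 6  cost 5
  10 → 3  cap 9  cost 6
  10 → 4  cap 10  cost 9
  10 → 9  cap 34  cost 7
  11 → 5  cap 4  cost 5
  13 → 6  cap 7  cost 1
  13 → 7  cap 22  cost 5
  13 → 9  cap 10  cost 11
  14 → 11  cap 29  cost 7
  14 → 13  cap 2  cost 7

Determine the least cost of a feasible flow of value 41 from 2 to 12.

Minimum cost for 41 units: 890

shortest-cost path #1: 2→10→4→12 push 10 @ unit cost 19 (adds 190)
shortest-cost path #2: 2→7→12 push 28 @ unit cost 22 (adds 616)
shortest-cost path #3: 2→10→3→5→12 push 3 @ unit cost 28 (adds 84)
total cost = 890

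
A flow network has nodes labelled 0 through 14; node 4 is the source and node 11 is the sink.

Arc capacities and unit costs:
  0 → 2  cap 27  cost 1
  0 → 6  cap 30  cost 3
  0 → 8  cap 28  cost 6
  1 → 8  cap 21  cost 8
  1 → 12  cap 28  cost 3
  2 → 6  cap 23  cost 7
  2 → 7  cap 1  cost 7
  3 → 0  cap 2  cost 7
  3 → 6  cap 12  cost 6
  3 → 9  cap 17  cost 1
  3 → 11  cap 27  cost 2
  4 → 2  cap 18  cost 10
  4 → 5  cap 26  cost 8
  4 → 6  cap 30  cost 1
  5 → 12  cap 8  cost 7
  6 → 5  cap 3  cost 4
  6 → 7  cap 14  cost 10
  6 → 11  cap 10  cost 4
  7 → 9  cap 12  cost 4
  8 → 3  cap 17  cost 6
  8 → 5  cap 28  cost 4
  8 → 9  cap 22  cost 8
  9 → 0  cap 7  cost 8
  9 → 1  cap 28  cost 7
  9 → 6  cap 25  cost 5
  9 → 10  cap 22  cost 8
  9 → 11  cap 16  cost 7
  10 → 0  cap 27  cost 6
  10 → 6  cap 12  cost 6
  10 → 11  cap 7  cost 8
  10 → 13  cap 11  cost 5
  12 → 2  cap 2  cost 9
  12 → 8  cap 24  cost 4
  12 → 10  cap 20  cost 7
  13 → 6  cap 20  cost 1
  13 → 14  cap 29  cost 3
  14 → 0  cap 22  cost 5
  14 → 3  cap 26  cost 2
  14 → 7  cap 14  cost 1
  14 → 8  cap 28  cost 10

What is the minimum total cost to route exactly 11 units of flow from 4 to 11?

shortest-cost path #1: 4→6→11 push 10 @ unit cost 5 (adds 50)
shortest-cost path #2: 4→6→7→9→11 push 1 @ unit cost 22 (adds 22)
total cost = 72

Minimum cost for 11 units: 72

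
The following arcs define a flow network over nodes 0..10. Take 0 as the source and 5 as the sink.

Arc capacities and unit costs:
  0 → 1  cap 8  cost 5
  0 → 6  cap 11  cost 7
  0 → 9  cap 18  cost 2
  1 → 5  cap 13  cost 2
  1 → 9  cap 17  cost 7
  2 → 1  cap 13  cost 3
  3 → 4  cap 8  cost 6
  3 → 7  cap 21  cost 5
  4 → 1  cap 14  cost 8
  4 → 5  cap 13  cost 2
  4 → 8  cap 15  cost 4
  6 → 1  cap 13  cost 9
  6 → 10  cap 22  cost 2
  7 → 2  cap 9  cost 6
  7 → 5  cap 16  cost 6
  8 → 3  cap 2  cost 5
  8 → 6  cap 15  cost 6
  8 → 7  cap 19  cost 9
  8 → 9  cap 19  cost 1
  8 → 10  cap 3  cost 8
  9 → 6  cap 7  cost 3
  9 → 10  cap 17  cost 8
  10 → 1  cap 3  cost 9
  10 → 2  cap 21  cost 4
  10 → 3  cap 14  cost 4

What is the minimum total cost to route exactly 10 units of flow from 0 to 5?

Minimum cost for 10 units: 88

shortest-cost path #1: 0→1→5 push 8 @ unit cost 7 (adds 56)
shortest-cost path #2: 0→9→6→1→5 push 2 @ unit cost 16 (adds 32)
total cost = 88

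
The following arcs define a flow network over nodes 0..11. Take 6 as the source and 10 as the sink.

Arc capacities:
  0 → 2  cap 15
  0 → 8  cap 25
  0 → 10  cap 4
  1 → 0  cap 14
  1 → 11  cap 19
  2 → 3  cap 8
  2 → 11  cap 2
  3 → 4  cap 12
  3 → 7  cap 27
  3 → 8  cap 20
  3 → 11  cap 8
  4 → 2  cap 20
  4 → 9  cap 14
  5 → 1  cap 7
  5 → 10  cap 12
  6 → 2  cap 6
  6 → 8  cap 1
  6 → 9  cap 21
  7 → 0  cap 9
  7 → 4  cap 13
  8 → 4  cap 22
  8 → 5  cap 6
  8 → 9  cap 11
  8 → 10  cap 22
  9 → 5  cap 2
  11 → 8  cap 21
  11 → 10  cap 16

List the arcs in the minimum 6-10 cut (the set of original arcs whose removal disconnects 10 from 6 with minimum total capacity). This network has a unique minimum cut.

Min-cut arcs: {(6,2), (6,8), (9,5)} (total capacity 9)

augment #1: 6→8→10 push 1
augment #2: 6→2→11→10 push 2
augment #3: 6→9→5→10 push 2
augment #4: 6→2→3→8→10 push 4
max flow = 9; residual-reachable set from 6 gives S-side
cut edges (S→T): {(6,2), (6,8), (9,5)} total cap 9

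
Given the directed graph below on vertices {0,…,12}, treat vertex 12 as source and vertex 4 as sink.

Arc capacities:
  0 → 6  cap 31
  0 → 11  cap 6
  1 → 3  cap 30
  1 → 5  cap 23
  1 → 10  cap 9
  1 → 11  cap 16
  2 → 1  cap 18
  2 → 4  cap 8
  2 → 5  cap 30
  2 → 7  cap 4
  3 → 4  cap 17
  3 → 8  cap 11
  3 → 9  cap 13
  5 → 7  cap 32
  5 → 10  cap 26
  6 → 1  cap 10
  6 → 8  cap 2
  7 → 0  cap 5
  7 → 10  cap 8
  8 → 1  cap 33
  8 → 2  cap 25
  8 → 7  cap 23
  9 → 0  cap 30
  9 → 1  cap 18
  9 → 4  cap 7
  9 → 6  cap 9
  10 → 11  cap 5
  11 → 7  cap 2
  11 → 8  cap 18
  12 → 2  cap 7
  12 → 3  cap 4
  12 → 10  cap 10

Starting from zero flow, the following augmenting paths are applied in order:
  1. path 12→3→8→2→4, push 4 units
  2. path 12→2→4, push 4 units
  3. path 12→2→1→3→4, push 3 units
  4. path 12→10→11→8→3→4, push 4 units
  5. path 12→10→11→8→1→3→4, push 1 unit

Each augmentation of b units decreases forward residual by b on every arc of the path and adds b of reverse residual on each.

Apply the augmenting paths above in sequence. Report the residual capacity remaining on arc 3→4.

after path 1 (12→3→8→2→4, push 4): res(3,4)=17
after path 2 (12→2→4, push 4): res(3,4)=17
after path 3 (12→2→1→3→4, push 3): res(3,4)=14
after path 4 (12→10→11→8→3→4, push 4): res(3,4)=10
after path 5 (12→10→11→8→1→3→4, push 1): res(3,4)=9

Residual capacity of (3,4): 9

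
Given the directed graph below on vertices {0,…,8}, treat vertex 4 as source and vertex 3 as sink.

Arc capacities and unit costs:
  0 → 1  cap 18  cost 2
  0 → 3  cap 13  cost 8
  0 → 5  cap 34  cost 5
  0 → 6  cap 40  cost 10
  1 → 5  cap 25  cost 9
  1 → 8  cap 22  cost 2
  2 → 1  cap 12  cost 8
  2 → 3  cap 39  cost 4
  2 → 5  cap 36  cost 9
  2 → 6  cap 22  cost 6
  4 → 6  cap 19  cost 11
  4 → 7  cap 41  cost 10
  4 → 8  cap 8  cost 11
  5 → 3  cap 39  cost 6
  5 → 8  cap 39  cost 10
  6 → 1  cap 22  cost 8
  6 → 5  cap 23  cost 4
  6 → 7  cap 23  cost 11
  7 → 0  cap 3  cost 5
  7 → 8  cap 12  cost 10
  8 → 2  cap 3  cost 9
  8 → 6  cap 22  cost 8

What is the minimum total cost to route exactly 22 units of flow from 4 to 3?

shortest-cost path #1: 4→6→5→3 push 19 @ unit cost 21 (adds 399)
shortest-cost path #2: 4→7→0→3 push 3 @ unit cost 23 (adds 69)
total cost = 468

Minimum cost for 22 units: 468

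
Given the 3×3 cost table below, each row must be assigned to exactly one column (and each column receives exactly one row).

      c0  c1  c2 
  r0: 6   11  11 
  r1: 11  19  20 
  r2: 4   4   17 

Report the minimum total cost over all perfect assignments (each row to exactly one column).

Minimum assignment cost: 26

optimal assignment: row0→col2 (cost 11), row1→col0 (cost 11), row2→col1 (cost 4)
total = 11 + 11 + 4 = 26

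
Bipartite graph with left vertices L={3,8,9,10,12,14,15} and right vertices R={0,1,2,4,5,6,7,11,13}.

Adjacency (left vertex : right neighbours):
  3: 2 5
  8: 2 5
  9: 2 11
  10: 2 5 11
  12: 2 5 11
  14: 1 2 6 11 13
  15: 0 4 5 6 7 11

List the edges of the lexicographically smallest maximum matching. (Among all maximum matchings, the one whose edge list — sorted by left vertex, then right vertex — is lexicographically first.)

Lex-smallest maximum matching: {(3,2), (8,5), (9,11), (14,1), (15,0)}

|M| = 5 (so the lex-smallest maximum matching has 5 edges)
process left vertices in ascending order; for each, take the smallest-labelled available neighbour that still permits 5 edges overall, or leave it unmatched if none does
lex-smallest matching: {3-2, 8-5, 9-11, 14-1, 15-0}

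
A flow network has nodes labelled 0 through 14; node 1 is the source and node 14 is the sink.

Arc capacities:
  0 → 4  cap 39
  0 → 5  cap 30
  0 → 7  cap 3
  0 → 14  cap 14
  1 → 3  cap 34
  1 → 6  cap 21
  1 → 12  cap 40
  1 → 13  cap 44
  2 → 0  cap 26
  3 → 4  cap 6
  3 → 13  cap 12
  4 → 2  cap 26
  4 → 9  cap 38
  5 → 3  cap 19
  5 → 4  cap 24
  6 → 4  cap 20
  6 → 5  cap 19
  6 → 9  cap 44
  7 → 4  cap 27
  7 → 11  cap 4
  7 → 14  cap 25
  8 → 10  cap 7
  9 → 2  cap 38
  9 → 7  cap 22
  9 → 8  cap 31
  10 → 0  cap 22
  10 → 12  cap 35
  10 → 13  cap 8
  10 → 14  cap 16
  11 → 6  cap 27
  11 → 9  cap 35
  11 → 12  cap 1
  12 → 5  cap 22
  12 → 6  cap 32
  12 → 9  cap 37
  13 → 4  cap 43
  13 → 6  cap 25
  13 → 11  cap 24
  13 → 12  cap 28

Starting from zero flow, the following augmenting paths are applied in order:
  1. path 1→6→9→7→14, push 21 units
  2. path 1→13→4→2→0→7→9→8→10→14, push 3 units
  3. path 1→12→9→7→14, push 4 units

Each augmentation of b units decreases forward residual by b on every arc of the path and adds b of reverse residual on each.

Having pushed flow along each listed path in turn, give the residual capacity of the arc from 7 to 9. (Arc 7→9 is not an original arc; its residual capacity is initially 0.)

Residual capacity of (7,9): 22

after path 1 (1→6→9→7→14, push 21): res(7,9)=21
after path 2 (1→13→4→2→0→7→9→8→10→14, push 3): res(7,9)=18
after path 3 (1→12→9→7→14, push 4): res(7,9)=22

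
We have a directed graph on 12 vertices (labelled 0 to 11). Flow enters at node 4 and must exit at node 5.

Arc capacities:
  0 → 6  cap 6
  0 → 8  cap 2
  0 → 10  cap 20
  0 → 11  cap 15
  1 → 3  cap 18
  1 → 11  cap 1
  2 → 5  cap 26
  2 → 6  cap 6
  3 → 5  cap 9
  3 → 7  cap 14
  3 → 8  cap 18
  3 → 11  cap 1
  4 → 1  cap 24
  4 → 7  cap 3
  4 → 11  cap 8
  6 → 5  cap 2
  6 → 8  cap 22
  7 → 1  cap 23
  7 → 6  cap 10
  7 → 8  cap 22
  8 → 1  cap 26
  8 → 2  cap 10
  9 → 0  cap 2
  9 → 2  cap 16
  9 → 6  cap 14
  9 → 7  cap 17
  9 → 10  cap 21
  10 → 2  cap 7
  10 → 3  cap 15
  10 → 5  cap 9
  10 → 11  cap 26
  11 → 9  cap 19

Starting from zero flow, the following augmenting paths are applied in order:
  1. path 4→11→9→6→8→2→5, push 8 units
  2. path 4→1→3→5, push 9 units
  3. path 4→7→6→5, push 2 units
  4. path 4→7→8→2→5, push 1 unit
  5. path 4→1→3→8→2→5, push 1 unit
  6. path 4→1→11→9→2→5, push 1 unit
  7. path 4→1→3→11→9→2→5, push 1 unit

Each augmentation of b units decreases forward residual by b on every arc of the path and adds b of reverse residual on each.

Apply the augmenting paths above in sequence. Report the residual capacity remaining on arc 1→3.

Residual capacity of (1,3): 7

after path 1 (4→11→9→6→8→2→5, push 8): res(1,3)=18
after path 2 (4→1→3→5, push 9): res(1,3)=9
after path 3 (4→7→6→5, push 2): res(1,3)=9
after path 4 (4→7→8→2→5, push 1): res(1,3)=9
after path 5 (4→1→3→8→2→5, push 1): res(1,3)=8
after path 6 (4→1→11→9→2→5, push 1): res(1,3)=8
after path 7 (4→1→3→11→9→2→5, push 1): res(1,3)=7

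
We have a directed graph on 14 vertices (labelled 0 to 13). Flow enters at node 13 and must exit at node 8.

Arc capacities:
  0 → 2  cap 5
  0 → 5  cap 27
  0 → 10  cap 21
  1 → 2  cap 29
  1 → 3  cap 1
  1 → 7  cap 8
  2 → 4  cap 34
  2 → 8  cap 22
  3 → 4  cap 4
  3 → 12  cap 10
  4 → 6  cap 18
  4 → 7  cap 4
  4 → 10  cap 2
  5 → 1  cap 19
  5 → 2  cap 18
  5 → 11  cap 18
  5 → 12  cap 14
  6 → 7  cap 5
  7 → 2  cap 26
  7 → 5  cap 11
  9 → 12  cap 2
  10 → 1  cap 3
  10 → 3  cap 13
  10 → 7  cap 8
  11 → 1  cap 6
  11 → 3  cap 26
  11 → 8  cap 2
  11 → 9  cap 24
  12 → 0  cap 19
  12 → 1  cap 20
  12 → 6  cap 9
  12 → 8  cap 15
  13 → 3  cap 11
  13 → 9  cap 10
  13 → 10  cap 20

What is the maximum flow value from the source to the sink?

Maximum flow value: 27

augment #1: 13→3→12→8 bottleneck 10, total now 10
augment #2: 13→9→12→8 bottleneck 2, total now 12
augment #3: 13→10→1→2→8 bottleneck 3, total now 15
augment #4: 13→10→7→2→8 bottleneck 8, total now 23
augment #5: 13→3→4→7→2→8 bottleneck 1, total now 24
augment #6: 13→10→3→4→7→2→8 bottleneck 3, total now 27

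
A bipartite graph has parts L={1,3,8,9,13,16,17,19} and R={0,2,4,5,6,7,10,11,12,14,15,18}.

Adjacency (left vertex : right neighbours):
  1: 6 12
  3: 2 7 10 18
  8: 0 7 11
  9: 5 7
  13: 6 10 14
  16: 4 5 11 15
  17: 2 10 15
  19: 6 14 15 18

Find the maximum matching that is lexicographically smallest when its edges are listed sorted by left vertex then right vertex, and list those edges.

|M| = 8 (so the lex-smallest maximum matching has 8 edges)
process left vertices in ascending order; for each, take the smallest-labelled available neighbour that still permits 8 edges overall, or leave it unmatched if none does
lex-smallest matching: {1-6, 3-2, 8-0, 9-5, 13-10, 16-4, 17-15, 19-14}

Lex-smallest maximum matching: {(1,6), (3,2), (8,0), (9,5), (13,10), (16,4), (17,15), (19,14)}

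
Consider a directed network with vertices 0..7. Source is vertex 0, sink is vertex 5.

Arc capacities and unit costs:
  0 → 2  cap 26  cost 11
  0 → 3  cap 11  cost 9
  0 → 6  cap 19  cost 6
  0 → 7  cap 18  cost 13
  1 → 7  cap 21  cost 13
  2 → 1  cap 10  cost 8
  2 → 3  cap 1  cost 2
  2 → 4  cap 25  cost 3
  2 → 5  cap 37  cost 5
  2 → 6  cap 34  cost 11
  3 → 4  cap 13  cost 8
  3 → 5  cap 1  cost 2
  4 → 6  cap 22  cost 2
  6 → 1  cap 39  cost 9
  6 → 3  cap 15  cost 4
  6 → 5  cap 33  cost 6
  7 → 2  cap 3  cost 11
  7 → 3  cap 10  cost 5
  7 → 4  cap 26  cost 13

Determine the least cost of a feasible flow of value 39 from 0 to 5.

shortest-cost path #1: 0→3→5 push 1 @ unit cost 11 (adds 11)
shortest-cost path #2: 0→6→5 push 19 @ unit cost 12 (adds 228)
shortest-cost path #3: 0→2→5 push 19 @ unit cost 16 (adds 304)
total cost = 543

Minimum cost for 39 units: 543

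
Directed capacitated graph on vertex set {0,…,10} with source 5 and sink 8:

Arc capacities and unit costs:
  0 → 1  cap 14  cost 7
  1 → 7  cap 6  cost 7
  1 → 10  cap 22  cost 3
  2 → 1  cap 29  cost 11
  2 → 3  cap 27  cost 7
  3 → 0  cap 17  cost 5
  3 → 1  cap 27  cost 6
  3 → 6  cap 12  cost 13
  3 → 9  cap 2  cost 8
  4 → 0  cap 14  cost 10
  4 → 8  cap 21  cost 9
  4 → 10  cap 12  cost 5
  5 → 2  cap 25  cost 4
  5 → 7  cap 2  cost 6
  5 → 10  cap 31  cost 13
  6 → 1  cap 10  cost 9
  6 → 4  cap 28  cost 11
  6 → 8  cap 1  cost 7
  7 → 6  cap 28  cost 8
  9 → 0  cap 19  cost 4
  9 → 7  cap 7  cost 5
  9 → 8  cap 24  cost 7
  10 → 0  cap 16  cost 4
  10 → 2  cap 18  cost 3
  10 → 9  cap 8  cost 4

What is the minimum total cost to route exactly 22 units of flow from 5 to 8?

Minimum cost for 22 units: 739

shortest-cost path #1: 5→7→6→8 push 1 @ unit cost 21 (adds 21)
shortest-cost path #2: 5→10→9→8 push 8 @ unit cost 24 (adds 192)
shortest-cost path #3: 5→2→3→9→8 push 2 @ unit cost 26 (adds 52)
shortest-cost path #4: 5→7→6→4→8 push 1 @ unit cost 34 (adds 34)
shortest-cost path #5: 5→2→3→6→4→8 push 10 @ unit cost 44 (adds 440)
total cost = 739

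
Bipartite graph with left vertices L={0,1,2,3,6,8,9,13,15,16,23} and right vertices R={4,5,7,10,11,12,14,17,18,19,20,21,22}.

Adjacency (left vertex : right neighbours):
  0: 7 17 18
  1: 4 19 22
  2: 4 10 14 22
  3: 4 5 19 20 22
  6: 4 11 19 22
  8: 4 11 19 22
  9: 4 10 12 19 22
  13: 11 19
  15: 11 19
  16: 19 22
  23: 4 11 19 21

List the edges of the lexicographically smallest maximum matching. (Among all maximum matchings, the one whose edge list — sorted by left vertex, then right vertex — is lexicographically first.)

|M| = 9 (so the lex-smallest maximum matching has 9 edges)
process left vertices in ascending order; for each, take the smallest-labelled available neighbour that still permits 9 edges overall, or leave it unmatched if none does
lex-smallest matching: {0-7, 1-4, 2-10, 3-5, 6-11, 8-19, 9-12, 16-22, 23-21}

Lex-smallest maximum matching: {(0,7), (1,4), (2,10), (3,5), (6,11), (8,19), (9,12), (16,22), (23,21)}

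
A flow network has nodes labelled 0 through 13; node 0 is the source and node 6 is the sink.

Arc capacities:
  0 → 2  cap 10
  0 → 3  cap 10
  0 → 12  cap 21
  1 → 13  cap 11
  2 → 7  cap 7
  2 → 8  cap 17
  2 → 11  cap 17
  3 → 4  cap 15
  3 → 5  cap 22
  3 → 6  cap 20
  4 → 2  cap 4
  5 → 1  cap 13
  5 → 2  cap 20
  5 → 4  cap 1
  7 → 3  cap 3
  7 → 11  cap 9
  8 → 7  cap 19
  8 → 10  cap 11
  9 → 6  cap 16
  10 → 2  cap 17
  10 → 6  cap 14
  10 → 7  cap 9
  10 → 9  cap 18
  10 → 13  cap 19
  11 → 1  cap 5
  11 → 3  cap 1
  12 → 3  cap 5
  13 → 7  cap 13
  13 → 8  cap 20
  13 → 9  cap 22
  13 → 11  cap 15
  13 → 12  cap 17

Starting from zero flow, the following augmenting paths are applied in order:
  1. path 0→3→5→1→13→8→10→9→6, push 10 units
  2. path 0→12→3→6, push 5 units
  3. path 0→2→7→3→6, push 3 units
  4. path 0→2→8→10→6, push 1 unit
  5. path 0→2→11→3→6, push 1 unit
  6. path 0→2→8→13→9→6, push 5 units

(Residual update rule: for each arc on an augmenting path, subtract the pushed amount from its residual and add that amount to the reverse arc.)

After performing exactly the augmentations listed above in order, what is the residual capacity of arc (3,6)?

after path 1 (0→3→5→1→13→8→10→9→6, push 10): res(3,6)=20
after path 2 (0→12→3→6, push 5): res(3,6)=15
after path 3 (0→2→7→3→6, push 3): res(3,6)=12
after path 4 (0→2→8→10→6, push 1): res(3,6)=12
after path 5 (0→2→11→3→6, push 1): res(3,6)=11
after path 6 (0→2→8→13→9→6, push 5): res(3,6)=11

Residual capacity of (3,6): 11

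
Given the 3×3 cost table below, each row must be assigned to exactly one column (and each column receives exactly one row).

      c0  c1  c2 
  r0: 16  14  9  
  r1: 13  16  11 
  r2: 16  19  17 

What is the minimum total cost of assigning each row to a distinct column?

Minimum assignment cost: 41

one of 3 optimal assignments: row0→col1 (cost 14), row1→col2 (cost 11), row2→col0 (cost 16)
total = 14 + 11 + 16 = 41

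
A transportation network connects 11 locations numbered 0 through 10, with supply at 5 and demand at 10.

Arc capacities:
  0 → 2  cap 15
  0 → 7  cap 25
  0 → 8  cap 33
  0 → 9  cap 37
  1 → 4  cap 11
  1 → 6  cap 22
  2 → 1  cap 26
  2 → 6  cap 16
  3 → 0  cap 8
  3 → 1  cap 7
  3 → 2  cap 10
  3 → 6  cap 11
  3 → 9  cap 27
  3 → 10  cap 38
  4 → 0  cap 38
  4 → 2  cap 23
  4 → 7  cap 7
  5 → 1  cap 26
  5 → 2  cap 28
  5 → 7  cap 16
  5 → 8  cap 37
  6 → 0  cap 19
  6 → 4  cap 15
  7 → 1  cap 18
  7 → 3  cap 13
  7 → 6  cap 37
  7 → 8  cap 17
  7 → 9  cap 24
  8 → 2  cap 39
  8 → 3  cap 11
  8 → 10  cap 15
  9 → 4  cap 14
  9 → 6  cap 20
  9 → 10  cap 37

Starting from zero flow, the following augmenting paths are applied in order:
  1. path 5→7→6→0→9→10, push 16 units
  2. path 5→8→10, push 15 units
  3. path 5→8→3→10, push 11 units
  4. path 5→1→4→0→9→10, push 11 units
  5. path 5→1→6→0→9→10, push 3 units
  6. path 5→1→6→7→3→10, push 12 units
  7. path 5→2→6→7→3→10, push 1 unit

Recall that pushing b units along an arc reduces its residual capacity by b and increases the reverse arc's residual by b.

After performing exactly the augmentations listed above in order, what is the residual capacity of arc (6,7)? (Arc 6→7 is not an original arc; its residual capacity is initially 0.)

after path 1 (5→7→6→0→9→10, push 16): res(6,7)=16
after path 2 (5→8→10, push 15): res(6,7)=16
after path 3 (5→8→3→10, push 11): res(6,7)=16
after path 4 (5→1→4→0→9→10, push 11): res(6,7)=16
after path 5 (5→1→6→0→9→10, push 3): res(6,7)=16
after path 6 (5→1→6→7→3→10, push 12): res(6,7)=4
after path 7 (5→2→6→7→3→10, push 1): res(6,7)=3

Residual capacity of (6,7): 3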